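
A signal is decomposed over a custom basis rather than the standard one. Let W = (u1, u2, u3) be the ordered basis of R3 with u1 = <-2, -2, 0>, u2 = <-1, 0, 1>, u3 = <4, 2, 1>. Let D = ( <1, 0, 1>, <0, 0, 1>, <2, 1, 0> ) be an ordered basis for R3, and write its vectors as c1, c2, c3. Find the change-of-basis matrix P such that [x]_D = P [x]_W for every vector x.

Let M have columns uj and N have columns cj. Then for every x, N [x]_D = x = M [x]_W, so P = N^(-1) M.
Since det N = -1, N^(-1) has integer entries; multiplying gives P = [[2, -1, 0], [-2, 2, 1], [-2, 0, 2]].

[[2, -1, 0], [-2, 2, 1], [-2, 0, 2]]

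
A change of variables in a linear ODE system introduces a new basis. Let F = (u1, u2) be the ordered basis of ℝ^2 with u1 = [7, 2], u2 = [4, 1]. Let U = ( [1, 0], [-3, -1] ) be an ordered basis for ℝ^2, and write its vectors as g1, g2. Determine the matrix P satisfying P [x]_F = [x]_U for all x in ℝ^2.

[[1, 1], [-2, -1]]

Take x = uj: its F-coordinates are the j-th standard unit vector, so P e_j — column j of P — equals [uj]_U.
u1 = g1 - 2g2, giving column 1 = [1, -2]; repeating for each j gives P = [[1, 1], [-2, -1]].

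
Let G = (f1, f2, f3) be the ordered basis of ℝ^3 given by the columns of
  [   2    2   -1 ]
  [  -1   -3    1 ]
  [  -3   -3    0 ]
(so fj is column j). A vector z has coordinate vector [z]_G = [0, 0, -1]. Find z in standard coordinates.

[1, -1, 0]

z = M [z]_G, where M has columns f1, ..., f3.
Carrying out the matrix-vector product, z = [1, -1, 0].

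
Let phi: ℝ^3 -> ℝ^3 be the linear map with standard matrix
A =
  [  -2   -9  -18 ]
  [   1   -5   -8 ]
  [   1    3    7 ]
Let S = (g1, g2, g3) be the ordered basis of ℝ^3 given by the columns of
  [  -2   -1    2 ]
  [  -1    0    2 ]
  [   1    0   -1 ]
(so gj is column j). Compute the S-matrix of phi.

With P the matrix whose columns are g1, ..., g3, [phi]_S = P^(-1) A P.
Column by column: phi(g1) = A g1 = <-5, -5, 2>; its S-coordinates <-1, 1, -3> give column 1.
Continuing for each basis vector yields [phi]_S = [[-1, -3, 2], [1, 0, 2], [-3, -2, 1]].

[[-1, -3, 2], [1, 0, 2], [-3, -2, 1]]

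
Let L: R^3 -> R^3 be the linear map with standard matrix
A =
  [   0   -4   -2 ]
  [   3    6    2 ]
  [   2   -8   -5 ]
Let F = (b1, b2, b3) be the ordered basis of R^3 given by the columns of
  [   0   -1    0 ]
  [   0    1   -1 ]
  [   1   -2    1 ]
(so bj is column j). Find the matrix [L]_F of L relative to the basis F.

With P the matrix whose columns are b1, ..., b3, [L]_F = P^(-1) A P.
Column by column: L(b1) = A b1 = [-2, 2, -5]; its F-coordinates [-1, 2, 0] give column 1.
Continuing for each basis vector yields [L]_F = [[-1, -1, -3], [2, 0, -2], [0, 1, 2]].

[[-1, -1, -3], [2, 0, -2], [0, 1, 2]]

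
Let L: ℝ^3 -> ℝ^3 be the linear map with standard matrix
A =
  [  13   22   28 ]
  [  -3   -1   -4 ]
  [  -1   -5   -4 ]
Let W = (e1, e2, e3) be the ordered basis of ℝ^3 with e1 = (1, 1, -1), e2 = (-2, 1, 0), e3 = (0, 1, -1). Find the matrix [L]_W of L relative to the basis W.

With P the matrix whose columns are e1, ..., e3, [L]_W = P^(-1) A P.
Column by column: L(e1) = A e1 = (7, 0, -2); its W-coordinates (3, -2, -1) give column 1.
Continuing for each basis vector yields [L]_W = [[3, 0, -2], [-2, 2, 2], [-1, 3, 3]].

[[3, 0, -2], [-2, 2, 2], [-1, 3, 3]]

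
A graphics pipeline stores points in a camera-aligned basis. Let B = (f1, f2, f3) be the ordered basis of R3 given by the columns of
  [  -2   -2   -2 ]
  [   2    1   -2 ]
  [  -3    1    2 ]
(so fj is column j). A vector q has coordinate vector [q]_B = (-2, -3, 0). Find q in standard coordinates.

By definition q = -2f1 - 3f2 + 0·f3.
Summing componentwise gives (10, -7, 3).

(10, -7, 3)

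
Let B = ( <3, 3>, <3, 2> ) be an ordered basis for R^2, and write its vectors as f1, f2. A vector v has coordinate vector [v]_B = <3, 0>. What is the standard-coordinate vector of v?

<9, 9>

By definition v = 3f1 + 0·f2.
Summing componentwise gives <9, 9>.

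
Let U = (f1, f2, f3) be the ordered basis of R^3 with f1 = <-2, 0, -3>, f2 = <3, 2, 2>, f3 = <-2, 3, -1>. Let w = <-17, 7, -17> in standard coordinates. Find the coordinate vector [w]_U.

We seek scalars with c_1 f1 + ... + c_3 f3 = w; equivalently solve M c = w where the columns of M are f1, ..., f3.
Gaussian elimination on [M | w] yields c = (4, -1, 3).
Check: 4f1 - f2 + 3f3 = <-17, 7, -17>.

<4, -1, 3>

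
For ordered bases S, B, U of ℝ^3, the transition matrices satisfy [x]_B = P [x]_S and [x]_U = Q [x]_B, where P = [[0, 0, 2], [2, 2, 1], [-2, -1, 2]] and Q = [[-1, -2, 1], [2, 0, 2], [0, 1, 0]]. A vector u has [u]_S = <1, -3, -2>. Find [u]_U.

Composing the changes, [u]_U = Q P [u]_S.
Q P = [[-6, -5, -2], [-4, -2, 8], [2, 2, 1]]; applying this to <1, -3, -2> gives <13, -14, -6>.

<13, -14, -6>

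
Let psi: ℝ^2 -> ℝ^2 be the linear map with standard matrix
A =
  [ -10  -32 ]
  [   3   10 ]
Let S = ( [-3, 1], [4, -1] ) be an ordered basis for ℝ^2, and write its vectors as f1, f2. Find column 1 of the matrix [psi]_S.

Compute psi(f1) = A f1 = [-2, 1] in standard coordinates.
Then write this in S-coordinates: solve for y in y_1 f1 + y_2 f2 = [-2, 1].
This gives y = [2, 1], which is column 1 of [psi]_S.

[2, 1]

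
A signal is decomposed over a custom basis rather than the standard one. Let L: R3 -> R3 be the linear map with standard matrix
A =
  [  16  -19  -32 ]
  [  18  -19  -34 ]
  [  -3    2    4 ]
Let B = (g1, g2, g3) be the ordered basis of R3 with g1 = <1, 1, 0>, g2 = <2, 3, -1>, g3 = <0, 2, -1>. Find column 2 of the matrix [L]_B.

Compute L(g2) = A g2 = <7, 13, -4> in standard coordinates.
Then write this in B-coordinates: solve for y in y_1 g1 + ... + y_3 g3 = <7, 13, -4>.
This gives y = <3, 2, 2>, which is column 2 of [L]_B.

<3, 2, 2>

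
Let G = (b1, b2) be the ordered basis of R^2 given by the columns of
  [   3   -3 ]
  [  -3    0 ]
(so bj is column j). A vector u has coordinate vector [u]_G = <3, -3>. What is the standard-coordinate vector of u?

The coordinates say u = 3b1 - 3b2; adding the scaled basis vectors gives <18, -9>.

<18, -9>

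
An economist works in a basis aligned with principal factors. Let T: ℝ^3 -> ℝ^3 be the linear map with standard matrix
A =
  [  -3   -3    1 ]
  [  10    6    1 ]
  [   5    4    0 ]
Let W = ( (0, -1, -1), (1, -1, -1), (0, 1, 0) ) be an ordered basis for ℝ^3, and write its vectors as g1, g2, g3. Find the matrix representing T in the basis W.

Let P have columns g1, ..., g3. Then [T]_W = P^(-1) A P.
Here det P = -1, so P^(-1) is integer; computing A P first and then P^(-1)(A P) gives [[2, 0, -1], [2, -1, -3], [-3, 2, 2]].

[[2, 0, -1], [2, -1, -3], [-3, 2, 2]]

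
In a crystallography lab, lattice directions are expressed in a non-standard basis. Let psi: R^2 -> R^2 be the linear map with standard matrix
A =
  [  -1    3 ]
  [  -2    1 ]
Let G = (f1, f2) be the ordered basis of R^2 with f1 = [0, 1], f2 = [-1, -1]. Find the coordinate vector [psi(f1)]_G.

[-2, -3]

Column 1 of [psi]_G is the G-coordinate vector of psi(f1).
In standard coordinates psi(f1) = A f1 = [3, 1].
Converting to G: [3, 1] = -2f1 - 3f2, so the coordinate vector is [-2, -3].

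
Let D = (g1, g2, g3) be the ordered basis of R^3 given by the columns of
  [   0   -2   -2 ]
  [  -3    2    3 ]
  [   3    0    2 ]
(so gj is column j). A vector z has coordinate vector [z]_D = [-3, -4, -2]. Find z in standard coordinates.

[12, -5, -13]

z = M [z]_D, where M has columns g1, ..., g3.
Carrying out the matrix-vector product, z = [12, -5, -13].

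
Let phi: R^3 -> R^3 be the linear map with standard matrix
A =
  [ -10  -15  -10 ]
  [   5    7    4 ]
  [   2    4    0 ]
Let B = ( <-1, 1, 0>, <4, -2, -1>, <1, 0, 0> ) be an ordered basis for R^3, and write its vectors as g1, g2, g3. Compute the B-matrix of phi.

With P the matrix whose columns are g1, ..., g3, [phi]_B = P^(-1) A P.
Column by column: phi(g1) = A g1 = <-5, 2, 2>; its B-coordinates <-2, -2, 1> give column 1.
Continuing for each basis vector yields [phi]_B = [[-2, 2, 1], [-2, 0, -2], [1, 2, -1]].

[[-2, 2, 1], [-2, 0, -2], [1, 2, -1]]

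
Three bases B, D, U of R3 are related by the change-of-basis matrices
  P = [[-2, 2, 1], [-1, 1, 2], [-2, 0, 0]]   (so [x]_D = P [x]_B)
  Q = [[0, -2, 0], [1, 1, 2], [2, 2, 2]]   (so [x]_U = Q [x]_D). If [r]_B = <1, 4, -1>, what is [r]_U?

Apply P to get D-coordinates <5, 1, -2>, then Q to get U-coordinates.
The result is [r]_U = <-2, 2, 8>.

<-2, 2, 8>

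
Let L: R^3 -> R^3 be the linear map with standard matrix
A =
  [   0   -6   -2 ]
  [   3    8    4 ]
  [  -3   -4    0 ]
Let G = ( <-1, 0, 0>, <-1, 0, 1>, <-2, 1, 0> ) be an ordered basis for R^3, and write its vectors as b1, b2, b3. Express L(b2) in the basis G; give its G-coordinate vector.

<-3, 3, 1>

Column 2 of [L]_G is the G-coordinate vector of L(b2).
In standard coordinates L(b2) = A b2 = <-2, 1, 3>.
Converting to G: <-2, 1, 3> = -3b1 + 3b2 + b3, so the coordinate vector is <-3, 3, 1>.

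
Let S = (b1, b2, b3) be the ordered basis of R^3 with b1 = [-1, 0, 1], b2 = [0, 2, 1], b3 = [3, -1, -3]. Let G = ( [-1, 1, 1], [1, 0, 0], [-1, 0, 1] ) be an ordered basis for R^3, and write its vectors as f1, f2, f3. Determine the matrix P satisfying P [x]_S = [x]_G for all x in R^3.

[[0, 2, -1], [0, 1, 0], [1, -1, -2]]

Column j of P is [bj]_G, since P maps S-coordinates to G-coordinates.
Expressing b1 in G: b1 = 0·f1 + 0·f2 + f3, so column 1 of P is [0, 0, 1].
Doing the same for each bj gives P = [[0, 2, -1], [0, 1, 0], [1, -1, -2]].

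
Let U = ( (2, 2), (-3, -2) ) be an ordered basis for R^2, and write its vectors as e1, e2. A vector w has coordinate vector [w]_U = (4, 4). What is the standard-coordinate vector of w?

The coordinates say w = 4e1 + 4e2; adding the scaled basis vectors gives (-4, 0).

(-4, 0)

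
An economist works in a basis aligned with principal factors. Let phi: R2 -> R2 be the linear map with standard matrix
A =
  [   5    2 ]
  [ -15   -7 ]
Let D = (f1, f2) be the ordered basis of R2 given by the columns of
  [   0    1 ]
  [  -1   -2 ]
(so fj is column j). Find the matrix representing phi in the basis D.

Let P have columns f1, f2. Then [phi]_D = P^(-1) A P.
Here det P = 1, so P^(-1) is integer; computing A P first and then P^(-1)(A P) gives [[-3, -1], [-2, 1]].

[[-3, -1], [-2, 1]]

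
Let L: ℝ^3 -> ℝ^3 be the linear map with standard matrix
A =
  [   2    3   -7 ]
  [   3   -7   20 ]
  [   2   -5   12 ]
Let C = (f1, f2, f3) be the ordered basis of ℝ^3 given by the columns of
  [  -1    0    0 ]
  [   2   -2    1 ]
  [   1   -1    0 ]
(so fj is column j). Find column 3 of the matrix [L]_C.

Compute L(f3) = A f3 = (3, -7, -5) in standard coordinates.
Then write this in C-coordinates: solve for y in y_1 f1 + ... + y_3 f3 = (3, -7, -5).
This gives y = (-3, 2, 3), which is column 3 of [L]_C.

(-3, 2, 3)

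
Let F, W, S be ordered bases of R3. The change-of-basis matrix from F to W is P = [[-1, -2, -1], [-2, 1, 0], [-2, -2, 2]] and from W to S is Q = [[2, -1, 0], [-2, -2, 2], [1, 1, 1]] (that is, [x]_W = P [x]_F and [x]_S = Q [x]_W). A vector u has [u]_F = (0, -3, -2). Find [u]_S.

Composing the changes, [u]_S = Q P [u]_F.
Q P = [[0, -5, -2], [2, -2, 6], [-5, -3, 1]]; applying this to (0, -3, -2) gives (19, -6, 7).

(19, -6, 7)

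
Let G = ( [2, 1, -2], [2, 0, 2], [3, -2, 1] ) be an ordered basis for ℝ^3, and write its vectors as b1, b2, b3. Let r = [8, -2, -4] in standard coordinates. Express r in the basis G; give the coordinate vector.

We seek scalars with c_1 b1 + ... + c_3 b3 = r; equivalently solve M c = r where the columns of M are b1, ..., b3.
Row-reducing the augmented matrix [M | r] gives c = (2, -1, 2).
Check: 2b1 - b2 + 2b3 = [8, -2, -4].

[2, -1, 2]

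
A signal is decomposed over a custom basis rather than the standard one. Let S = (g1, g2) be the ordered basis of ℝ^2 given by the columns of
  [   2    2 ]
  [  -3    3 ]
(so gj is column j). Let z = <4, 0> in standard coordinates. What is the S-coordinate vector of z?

<1, 1>

Write z = c_1 g1 + c_2 g2 and solve for the c_i.
System: 2c_1 + 2c_2 = 4, -3c_1 + 3c_2 = 0; solving gives c_1 = 1, c_2 = 1.
Check: g1 + g2 = <4, 0>.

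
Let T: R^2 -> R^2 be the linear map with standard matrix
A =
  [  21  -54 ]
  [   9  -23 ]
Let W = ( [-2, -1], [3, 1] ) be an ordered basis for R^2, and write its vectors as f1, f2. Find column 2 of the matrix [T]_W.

[-3, 1]

Compute T(f2) = A f2 = [9, 4] in standard coordinates.
Then write this in W-coordinates: solve for y in y_1 f1 + y_2 f2 = [9, 4].
This gives y = [-3, 1], which is column 2 of [T]_W.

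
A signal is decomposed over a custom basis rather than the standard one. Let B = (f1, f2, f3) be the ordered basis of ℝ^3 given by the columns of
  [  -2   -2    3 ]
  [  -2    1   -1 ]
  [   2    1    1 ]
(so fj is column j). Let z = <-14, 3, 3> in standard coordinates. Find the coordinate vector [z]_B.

We seek scalars with c_1 f1 + ... + c_3 f3 = z; equivalently solve M c = z where the columns of M are f1, ..., f3.
Row-reducing the augmented matrix [M | z] gives c = (1, 3, -2).
Check: f1 + 3f2 - 2f3 = <-14, 3, 3>.

<1, 3, -2>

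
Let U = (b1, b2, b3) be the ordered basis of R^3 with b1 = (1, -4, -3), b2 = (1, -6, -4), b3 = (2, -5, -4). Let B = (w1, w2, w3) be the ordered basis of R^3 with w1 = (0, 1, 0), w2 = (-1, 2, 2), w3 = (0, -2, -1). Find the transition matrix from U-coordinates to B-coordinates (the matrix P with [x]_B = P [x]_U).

Column j of P is [bj]_B, since P maps U-coordinates to B-coordinates.
Expressing b1 in B: b1 = 0·w1 - w2 + w3, so column 1 of P is (0, -1, 1).
Doing the same for each bj gives P = [[0, 0, -1], [-1, -1, -2], [1, 2, 0]].

[[0, 0, -1], [-1, -1, -2], [1, 2, 0]]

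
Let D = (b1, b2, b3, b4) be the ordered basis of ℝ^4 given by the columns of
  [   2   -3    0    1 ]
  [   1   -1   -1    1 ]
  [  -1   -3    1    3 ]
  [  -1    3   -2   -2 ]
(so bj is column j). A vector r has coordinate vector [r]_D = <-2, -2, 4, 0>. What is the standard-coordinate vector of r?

By definition r = -2b1 - 2b2 + 4b3 + 0·b4.
Summing componentwise gives <2, -4, 12, -12>.

<2, -4, 12, -12>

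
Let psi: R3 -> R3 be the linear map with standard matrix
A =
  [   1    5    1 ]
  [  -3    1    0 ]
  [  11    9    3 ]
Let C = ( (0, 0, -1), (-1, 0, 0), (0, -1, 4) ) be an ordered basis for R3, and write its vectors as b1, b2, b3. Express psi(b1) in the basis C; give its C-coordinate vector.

(3, 1, 0)

Column 1 of [psi]_C is the C-coordinate vector of psi(b1).
In standard coordinates psi(b1) = A b1 = (-1, 0, -3).
Converting to C: (-1, 0, -3) = 3b1 + b2 + 0·b3, so the coordinate vector is (3, 1, 0).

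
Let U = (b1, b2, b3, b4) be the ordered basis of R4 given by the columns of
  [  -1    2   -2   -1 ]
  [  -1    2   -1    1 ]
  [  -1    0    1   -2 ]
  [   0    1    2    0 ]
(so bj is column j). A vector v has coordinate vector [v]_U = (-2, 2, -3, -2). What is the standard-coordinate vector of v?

(14, 7, 3, -4)

v = M [v]_U, where M has columns b1, ..., b4.
Carrying out the matrix-vector product, v = (14, 7, 3, -4).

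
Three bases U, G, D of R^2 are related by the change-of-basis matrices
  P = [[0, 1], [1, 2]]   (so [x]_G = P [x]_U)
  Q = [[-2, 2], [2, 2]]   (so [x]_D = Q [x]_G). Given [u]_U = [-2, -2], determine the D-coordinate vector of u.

[-8, -16]

Composing the changes, [u]_D = Q P [u]_U.
Q P = [[2, 2], [2, 6]]; applying this to [-2, -2] gives [-8, -16].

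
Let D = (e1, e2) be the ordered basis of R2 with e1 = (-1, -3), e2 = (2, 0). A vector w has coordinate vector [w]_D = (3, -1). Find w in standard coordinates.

(-5, -9)

w = M [w]_D, where M has columns e1, e2.
Carrying out the matrix-vector product, w = (-5, -9).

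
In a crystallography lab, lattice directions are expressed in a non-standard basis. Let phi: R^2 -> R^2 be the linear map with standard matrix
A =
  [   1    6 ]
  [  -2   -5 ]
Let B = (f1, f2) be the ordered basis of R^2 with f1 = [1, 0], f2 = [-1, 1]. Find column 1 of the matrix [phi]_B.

[-1, -2]

Column 1 of [phi]_B is the B-coordinate vector of phi(f1).
In standard coordinates phi(f1) = A f1 = [1, -2].
Converting to B: [1, -2] = -f1 - 2f2, so the coordinate vector is [-1, -2].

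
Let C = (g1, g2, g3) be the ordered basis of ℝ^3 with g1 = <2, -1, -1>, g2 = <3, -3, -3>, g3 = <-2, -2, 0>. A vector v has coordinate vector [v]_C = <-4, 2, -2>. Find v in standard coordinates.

<2, 2, -2>

The coordinates say v = -4g1 + 2g2 - 2g3; adding the scaled basis vectors gives <2, 2, -2>.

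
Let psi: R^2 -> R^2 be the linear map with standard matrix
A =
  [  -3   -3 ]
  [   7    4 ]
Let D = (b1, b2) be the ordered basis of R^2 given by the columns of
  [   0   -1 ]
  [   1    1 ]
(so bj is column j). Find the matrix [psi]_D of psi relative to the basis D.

[[1, -3], [3, 0]]

With P the matrix whose columns are b1, b2, [psi]_D = P^(-1) A P.
Column by column: psi(b1) = A b1 = (-3, 4); its D-coordinates (1, 3) give column 1.
Continuing for each basis vector yields [psi]_D = [[1, -3], [3, 0]].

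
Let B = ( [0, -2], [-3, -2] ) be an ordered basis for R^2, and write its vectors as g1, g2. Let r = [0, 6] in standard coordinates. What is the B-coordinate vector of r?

[-3, 0]

[r]_B is the unique c with M c = r, where M has columns g1, g2.
System: 0c_1 - 3c_2 = 0, -2c_1 - 2c_2 = 6; solving gives c_1 = -3, c_2 = 0.
Check: -3g1 + 0·g2 = [0, 6].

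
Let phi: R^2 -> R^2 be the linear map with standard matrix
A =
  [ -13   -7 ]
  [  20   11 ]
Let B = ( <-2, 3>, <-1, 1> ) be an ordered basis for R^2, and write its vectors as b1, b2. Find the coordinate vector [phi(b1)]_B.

Compute phi(b1) = A b1 = <5, -7> in standard coordinates.
Then write this in B-coordinates: solve for y in y_1 b1 + y_2 b2 = <5, -7>.
This gives y = <-2, -1>, which is column 1 of [phi]_B.

<-2, -1>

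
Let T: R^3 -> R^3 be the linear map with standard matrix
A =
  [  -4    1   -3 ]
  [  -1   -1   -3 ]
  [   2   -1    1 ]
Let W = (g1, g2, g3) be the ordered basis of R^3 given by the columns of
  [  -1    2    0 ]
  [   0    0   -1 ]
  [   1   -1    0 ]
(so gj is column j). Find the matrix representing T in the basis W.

Let P have columns g1, ..., g3. Then [T]_W = P^(-1) A P.
Here det P = -1, so P^(-1) is integer; computing A P first and then P^(-1)(A P) gives [[-1, 1, 1], [0, -2, 0], [2, -1, -1]].

[[-1, 1, 1], [0, -2, 0], [2, -1, -1]]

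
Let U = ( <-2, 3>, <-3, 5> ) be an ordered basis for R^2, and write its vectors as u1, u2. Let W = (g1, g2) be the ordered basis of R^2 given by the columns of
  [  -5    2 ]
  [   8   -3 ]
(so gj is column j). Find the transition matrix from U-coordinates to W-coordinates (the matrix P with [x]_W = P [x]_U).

[[0, 1], [-1, 1]]

Let M have columns uj and N have columns gj. Then for every x, N [x]_W = x = M [x]_U, so P = N^(-1) M.
Since det N = -1, N^(-1) has integer entries; multiplying gives P = [[0, 1], [-1, 1]].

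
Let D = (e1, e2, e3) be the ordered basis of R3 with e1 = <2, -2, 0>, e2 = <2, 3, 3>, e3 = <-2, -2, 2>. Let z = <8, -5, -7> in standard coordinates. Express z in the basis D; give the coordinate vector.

Write z = c_1 e1 + ... + c_3 e3 and solve for the c_i.
Solving this 3x3 system gives c = (3, -1, -2).
Check: 3e1 - e2 - 2e3 = <8, -5, -7>.

<3, -1, -2>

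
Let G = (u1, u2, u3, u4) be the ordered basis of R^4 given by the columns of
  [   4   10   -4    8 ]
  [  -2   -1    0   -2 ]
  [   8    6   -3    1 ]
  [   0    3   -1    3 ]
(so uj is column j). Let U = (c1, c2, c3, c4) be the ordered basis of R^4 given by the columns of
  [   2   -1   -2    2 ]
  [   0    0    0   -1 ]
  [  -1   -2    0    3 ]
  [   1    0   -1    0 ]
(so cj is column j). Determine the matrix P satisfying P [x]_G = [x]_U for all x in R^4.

Take x = uj: its G-coordinates are the j-th standard unit vector, so P e_j — column j of P — equals [uj]_U.
u1 = -2c1 + 0·c2 - 2c3 + 2c4, giving column 1 = [-2, 0, -2, 2]; repeating for each j gives P = [[-2, 1, -1, 1], [0, -2, 2, 2], [-2, -2, 0, -2], [2, 1, 0, 2]].

[[-2, 1, -1, 1], [0, -2, 2, 2], [-2, -2, 0, -2], [2, 1, 0, 2]]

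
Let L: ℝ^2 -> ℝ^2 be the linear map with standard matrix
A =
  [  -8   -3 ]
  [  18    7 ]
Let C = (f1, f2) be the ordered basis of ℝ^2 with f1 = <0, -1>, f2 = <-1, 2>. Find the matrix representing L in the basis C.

Let P have columns f1, f2. Then [L]_C = P^(-1) A P.
Here det P = -1, so P^(-1) is integer; computing A P first and then P^(-1)(A P) gives [[1, 0], [-3, -2]].

[[1, 0], [-3, -2]]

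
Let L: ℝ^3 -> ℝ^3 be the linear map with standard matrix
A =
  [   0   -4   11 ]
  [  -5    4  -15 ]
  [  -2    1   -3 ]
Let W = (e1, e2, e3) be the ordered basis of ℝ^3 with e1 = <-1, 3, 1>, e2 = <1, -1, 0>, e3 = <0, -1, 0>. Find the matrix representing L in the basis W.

[[2, -3, -1], [1, 1, 3], [3, -1, -2]]

The j-th column of [L]_W is [L(ej)]_W.
L(e1) = A e1 = <-1, 2, 2> = 2e1 + e2 + 3e3, so column 1 is <2, 1, 3>.
Repeating for e2, e3 and assembling the columns gives [[2, -3, -1], [1, 1, 3], [3, -1, -2]].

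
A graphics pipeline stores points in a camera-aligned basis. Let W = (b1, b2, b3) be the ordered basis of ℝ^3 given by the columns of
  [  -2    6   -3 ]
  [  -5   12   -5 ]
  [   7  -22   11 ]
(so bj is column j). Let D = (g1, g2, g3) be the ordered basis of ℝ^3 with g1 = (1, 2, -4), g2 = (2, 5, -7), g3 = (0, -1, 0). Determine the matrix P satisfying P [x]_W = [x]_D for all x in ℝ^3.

[[0, 2, -1], [-1, 2, -1], [0, 2, -2]]

Take x = bj: its W-coordinates are the j-th standard unit vector, so P e_j — column j of P — equals [bj]_D.
b1 = 0·g1 - g2 + 0·g3, giving column 1 = (0, -1, 0); repeating for each j gives P = [[0, 2, -1], [-1, 2, -1], [0, 2, -2]].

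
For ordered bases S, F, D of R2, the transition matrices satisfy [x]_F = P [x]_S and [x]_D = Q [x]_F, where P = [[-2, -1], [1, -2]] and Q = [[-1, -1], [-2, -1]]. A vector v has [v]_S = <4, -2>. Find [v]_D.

Apply P to get F-coordinates <-6, 8>, then Q to get D-coordinates.
The result is [v]_D = <-2, 4>.

<-2, 4>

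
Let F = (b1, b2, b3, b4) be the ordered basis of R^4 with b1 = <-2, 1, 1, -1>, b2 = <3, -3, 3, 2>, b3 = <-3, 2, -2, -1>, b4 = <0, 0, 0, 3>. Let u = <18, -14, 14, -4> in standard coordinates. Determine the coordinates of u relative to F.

[u]_F is the unique c with M c = u, where M has columns b1, ..., b4.
Row-reducing the augmented matrix [M | u] gives c = (0, 2, -4, -4).
Check: 0·b1 + 2b2 - 4b3 - 4b4 = <18, -14, 14, -4>.

<0, 2, -4, -4>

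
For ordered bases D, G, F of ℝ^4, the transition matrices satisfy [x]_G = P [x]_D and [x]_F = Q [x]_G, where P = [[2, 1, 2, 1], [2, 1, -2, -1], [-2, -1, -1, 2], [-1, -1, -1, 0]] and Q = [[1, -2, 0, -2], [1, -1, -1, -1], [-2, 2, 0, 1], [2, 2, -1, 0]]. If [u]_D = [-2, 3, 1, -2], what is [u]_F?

[5, 6, -2, 0]

Composing the changes, [u]_F = Q P [u]_D.
Q P = [[0, 1, 8, 3], [3, 2, 6, 0], [-1, -1, -9, -4], [10, 5, 1, -2]]; applying this to [-2, 3, 1, -2] gives [5, 6, -2, 0].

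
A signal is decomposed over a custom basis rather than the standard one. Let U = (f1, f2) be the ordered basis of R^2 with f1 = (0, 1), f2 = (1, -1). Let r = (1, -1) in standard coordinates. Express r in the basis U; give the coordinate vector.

We seek scalars with c_1 f1 + c_2 f2 = r; equivalently solve M c = r where the columns of M are f1, f2.
System: 0c_1 + c_2 = 1, c_1 - c_2 = -1; solving gives c_1 = 0, c_2 = 1.
Check: 0·f1 + f2 = (1, -1).

(0, 1)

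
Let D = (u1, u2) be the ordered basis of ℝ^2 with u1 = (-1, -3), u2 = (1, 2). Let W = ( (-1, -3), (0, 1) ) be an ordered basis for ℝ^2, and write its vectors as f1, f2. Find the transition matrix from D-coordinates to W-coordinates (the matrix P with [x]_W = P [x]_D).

Let M have columns uj and N have columns fj. Then for every x, N [x]_W = x = M [x]_D, so P = N^(-1) M.
Since det N = -1, N^(-1) has integer entries; multiplying gives P = [[1, -1], [0, -1]].

[[1, -1], [0, -1]]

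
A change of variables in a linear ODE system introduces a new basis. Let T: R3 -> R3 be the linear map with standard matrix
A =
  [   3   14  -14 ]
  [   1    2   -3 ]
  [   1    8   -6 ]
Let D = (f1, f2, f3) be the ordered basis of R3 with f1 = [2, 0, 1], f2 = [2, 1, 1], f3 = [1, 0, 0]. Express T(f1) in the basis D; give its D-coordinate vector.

Compute T(f1) = A f1 = [-8, -1, -4] in standard coordinates.
Then write this in D-coordinates: solve for y in y_1 f1 + ... + y_3 f3 = [-8, -1, -4].
This gives y = [-3, -1, 0], which is column 1 of [T]_D.

[-3, -1, 0]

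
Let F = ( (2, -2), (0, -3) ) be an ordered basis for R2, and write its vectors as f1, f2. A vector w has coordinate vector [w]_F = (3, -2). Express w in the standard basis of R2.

(6, 0)

By definition w = 3f1 - 2f2.
Summing componentwise gives (6, 0).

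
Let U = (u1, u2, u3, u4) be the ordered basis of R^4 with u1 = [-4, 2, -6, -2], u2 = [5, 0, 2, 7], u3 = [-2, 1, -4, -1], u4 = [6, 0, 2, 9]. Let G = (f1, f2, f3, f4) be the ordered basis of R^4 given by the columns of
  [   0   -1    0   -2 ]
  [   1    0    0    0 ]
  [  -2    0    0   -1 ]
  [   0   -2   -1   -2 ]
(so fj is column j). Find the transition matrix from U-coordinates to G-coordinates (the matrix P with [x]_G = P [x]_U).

Take x = uj: its U-coordinates are the j-th standard unit vector, so P e_j — column j of P — equals [uj]_G.
u1 = 2f1 + 0·f2 - 2f3 + 2f4, giving column 1 = [2, 0, -2, 2]; repeating for each j gives P = [[2, 0, 1, 0], [0, -1, -2, -2], [-2, -1, 1, -1], [2, -2, 2, -2]].

[[2, 0, 1, 0], [0, -1, -2, -2], [-2, -1, 1, -1], [2, -2, 2, -2]]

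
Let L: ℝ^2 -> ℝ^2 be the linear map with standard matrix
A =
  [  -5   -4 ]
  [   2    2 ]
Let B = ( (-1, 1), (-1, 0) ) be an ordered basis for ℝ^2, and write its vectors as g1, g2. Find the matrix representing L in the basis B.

[[0, -2], [-1, -3]]

Let P have columns g1, g2. Then [L]_B = P^(-1) A P.
Here det P = 1, so P^(-1) is integer; computing A P first and then P^(-1)(A P) gives [[0, -2], [-1, -3]].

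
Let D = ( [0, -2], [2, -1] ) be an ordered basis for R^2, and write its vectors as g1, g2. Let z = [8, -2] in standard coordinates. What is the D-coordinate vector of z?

We seek scalars with c_1 g1 + c_2 g2 = z; equivalently solve M c = z where the columns of M are g1, g2.
System: 0c_1 + 2c_2 = 8, -2c_1 - c_2 = -2; solving gives c_1 = -1, c_2 = 4.
Check: -g1 + 4g2 = [8, -2].

[-1, 4]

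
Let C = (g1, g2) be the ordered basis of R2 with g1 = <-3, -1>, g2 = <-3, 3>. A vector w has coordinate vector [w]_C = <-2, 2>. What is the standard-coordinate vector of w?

<0, 8>

w = M [w]_C, where M has columns g1, g2.
Carrying out the matrix-vector product, w = <0, 8>.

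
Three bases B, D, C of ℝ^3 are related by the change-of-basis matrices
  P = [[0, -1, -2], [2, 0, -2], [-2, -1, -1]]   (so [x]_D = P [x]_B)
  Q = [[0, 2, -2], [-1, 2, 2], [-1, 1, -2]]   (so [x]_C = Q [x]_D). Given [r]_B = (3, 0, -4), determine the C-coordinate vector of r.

Apply P to get D-coordinates (8, 14, -2), then Q to get C-coordinates.
The result is [r]_C = (32, 16, 10).

(32, 16, 10)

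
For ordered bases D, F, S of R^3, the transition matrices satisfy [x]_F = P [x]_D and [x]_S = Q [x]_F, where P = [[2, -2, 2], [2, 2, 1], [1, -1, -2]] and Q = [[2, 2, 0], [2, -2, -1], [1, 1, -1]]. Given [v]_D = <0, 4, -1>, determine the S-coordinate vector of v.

Apply P to get F-coordinates <-10, 7, -2>, then Q to get S-coordinates.
The result is [v]_S = <-6, -32, -1>.

<-6, -32, -1>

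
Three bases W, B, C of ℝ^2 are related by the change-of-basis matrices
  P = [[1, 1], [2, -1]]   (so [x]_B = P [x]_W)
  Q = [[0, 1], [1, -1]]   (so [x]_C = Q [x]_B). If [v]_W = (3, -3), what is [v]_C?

(9, -9)

First [v]_B = P [v]_W = (0, 9).
Then [v]_C = Q [v]_B = (9, -9).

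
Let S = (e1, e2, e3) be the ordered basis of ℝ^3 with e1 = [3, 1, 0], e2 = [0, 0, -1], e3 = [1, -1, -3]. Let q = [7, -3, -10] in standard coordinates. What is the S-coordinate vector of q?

Write q = c_1 e1 + ... + c_3 e3 and solve for the c_i.
Gaussian elimination on [M | q] yields c = (1, -2, 4).
Check: e1 - 2e2 + 4e3 = [7, -3, -10].

[1, -2, 4]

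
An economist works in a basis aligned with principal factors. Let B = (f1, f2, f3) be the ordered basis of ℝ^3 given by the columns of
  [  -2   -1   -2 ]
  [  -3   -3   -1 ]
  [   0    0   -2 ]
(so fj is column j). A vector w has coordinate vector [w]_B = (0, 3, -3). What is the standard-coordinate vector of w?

w = M [w]_B, where M has columns f1, ..., f3.
Carrying out the matrix-vector product, w = (3, -6, 6).

(3, -6, 6)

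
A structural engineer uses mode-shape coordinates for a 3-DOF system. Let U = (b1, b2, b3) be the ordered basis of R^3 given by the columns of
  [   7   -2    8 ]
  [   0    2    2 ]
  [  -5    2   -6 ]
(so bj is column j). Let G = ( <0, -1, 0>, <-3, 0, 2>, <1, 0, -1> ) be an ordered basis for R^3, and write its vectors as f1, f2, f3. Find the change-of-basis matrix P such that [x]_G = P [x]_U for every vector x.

Column j of P is [bj]_G, since P maps U-coordinates to G-coordinates.
Expressing b1 in G: b1 = 0·f1 - 2f2 + f3, so column 1 of P is <0, -2, 1>.
Doing the same for each bj gives P = [[0, -2, -2], [-2, 0, -2], [1, -2, 2]].

[[0, -2, -2], [-2, 0, -2], [1, -2, 2]]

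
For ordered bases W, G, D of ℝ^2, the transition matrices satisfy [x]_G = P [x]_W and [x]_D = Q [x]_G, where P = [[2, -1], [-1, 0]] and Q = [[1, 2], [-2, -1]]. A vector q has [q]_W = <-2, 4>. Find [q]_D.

Composing the changes, [q]_D = Q P [q]_W.
Q P = [[0, -1], [-3, 2]]; applying this to <-2, 4> gives <-4, 14>.

<-4, 14>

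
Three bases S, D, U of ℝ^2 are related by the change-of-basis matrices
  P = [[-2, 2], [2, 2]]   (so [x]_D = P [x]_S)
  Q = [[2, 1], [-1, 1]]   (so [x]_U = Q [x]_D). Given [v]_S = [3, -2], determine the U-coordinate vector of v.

[-18, 12]

Composing the changes, [v]_U = Q P [v]_S.
Q P = [[-2, 6], [4, 0]]; applying this to [3, -2] gives [-18, 12].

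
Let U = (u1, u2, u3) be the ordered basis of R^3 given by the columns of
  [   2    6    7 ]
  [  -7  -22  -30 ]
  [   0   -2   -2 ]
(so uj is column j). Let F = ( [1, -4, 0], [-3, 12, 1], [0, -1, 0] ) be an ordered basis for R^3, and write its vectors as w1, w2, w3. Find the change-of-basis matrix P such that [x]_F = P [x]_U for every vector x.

[[2, 0, 1], [0, -2, -2], [-1, -2, 2]]

Column j of P is [uj]_F, since P maps U-coordinates to F-coordinates.
Expressing u1 in F: u1 = 2w1 + 0·w2 - w3, so column 1 of P is [2, 0, -1].
Doing the same for each uj gives P = [[2, 0, 1], [0, -2, -2], [-1, -2, 2]].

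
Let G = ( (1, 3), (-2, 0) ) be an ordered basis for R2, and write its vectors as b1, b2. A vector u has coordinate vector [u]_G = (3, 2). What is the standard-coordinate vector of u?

(-1, 9)

By definition u = 3b1 + 2b2.
Summing componentwise gives (-1, 9).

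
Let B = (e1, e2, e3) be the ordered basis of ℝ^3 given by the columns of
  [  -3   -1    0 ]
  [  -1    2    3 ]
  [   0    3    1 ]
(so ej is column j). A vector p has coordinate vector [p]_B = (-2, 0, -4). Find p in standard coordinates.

(6, -10, -4)

p = M [p]_B, where M has columns e1, ..., e3.
Carrying out the matrix-vector product, p = (6, -10, -4).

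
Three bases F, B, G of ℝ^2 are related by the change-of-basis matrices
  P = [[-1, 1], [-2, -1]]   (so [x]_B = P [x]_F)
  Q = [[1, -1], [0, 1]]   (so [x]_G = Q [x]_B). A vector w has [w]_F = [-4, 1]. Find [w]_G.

[-2, 7]

First [w]_B = P [w]_F = [5, 7].
Then [w]_G = Q [w]_B = [-2, 7].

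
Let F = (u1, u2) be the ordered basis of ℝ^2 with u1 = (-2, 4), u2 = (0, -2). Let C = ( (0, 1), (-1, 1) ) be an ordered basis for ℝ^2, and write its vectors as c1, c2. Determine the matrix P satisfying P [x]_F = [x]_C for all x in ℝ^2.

[[2, -2], [2, 0]]

Take x = uj: its F-coordinates are the j-th standard unit vector, so P e_j — column j of P — equals [uj]_C.
u1 = 2c1 + 2c2, giving column 1 = (2, 2); repeating for each j gives P = [[2, -2], [2, 0]].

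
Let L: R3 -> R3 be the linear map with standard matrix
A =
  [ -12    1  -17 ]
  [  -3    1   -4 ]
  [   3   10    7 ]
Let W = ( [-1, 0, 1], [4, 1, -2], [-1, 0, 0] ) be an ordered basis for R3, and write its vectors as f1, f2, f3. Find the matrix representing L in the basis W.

With P the matrix whose columns are f1, ..., f3, [L]_W = P^(-1) A P.
Column by column: L(f1) = A f1 = [-5, -1, 4]; its W-coordinates [2, -1, -1] give column 1.
Continuing for each basis vector yields [L]_W = [[2, 2, 3], [-1, -3, 3], [-1, -1, -3]].

[[2, 2, 3], [-1, -3, 3], [-1, -1, -3]]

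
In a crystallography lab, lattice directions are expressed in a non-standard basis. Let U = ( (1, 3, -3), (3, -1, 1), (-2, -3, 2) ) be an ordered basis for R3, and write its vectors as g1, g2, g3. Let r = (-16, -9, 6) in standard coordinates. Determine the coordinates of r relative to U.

[r]_U is the unique c with M c = r, where M has columns g1, ..., g3.
Gaussian elimination on [M | r] yields c = (-1, -3, 3).
Check: -g1 - 3g2 + 3g3 = (-16, -9, 6).

(-1, -3, 3)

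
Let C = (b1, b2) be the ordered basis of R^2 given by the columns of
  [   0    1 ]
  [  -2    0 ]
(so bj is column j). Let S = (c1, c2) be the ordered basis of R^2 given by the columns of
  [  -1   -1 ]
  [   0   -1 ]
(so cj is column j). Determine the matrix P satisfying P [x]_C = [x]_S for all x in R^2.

Column j of P is [bj]_S, since P maps C-coordinates to S-coordinates.
Expressing b1 in S: b1 = -2c1 + 2c2, so column 1 of P is (-2, 2).
Doing the same for each bj gives P = [[-2, -1], [2, 0]].

[[-2, -1], [2, 0]]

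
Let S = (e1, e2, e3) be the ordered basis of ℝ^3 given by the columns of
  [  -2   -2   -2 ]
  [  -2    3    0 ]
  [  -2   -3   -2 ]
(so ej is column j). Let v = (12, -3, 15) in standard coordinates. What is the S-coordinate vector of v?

[v]_S is the unique c with M c = v, where M has columns e1, ..., e3.
Solving this 3x3 system gives c = (-3, -3, 0).
Check: -3e1 - 3e2 + 0·e3 = (12, -3, 15).

(-3, -3, 0)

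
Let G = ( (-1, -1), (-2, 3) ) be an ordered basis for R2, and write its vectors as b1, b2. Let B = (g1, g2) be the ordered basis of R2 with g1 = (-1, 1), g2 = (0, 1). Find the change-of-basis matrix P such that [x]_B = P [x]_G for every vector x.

Take x = bj: its G-coordinates are the j-th standard unit vector, so P e_j — column j of P — equals [bj]_B.
b1 = g1 - 2g2, giving column 1 = (1, -2); repeating for each j gives P = [[1, 2], [-2, 1]].

[[1, 2], [-2, 1]]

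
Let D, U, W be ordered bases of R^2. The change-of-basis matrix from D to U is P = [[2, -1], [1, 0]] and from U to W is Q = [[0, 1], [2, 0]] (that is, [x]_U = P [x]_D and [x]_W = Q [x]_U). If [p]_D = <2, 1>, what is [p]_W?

<2, 6>

First [p]_U = P [p]_D = <3, 2>.
Then [p]_W = Q [p]_U = <2, 6>.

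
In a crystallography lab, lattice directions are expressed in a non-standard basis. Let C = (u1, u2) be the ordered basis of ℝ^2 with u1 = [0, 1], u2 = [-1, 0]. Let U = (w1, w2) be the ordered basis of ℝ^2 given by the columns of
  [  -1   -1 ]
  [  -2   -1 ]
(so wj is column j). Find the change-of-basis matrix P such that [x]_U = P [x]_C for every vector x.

Column j of P is [uj]_U, since P maps C-coordinates to U-coordinates.
Expressing u1 in U: u1 = -w1 + w2, so column 1 of P is [-1, 1].
Doing the same for each uj gives P = [[-1, -1], [1, 2]].

[[-1, -1], [1, 2]]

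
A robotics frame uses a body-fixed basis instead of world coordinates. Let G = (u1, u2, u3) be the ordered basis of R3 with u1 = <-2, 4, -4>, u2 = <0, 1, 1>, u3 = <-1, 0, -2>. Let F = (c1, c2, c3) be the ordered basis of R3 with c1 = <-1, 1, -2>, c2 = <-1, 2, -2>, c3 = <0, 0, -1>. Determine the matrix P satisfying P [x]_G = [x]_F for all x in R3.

[[0, -1, 2], [2, 1, -1], [0, -1, 0]]

Column j of P is [uj]_F, since P maps G-coordinates to F-coordinates.
Expressing u1 in F: u1 = 0·c1 + 2c2 + 0·c3, so column 1 of P is <0, 2, 0>.
Doing the same for each uj gives P = [[0, -1, 2], [2, 1, -1], [0, -1, 0]].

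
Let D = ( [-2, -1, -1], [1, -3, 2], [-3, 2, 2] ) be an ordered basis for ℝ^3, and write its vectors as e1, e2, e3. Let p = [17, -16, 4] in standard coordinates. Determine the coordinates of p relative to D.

[-2, 4, -3]

Write p = c_1 e1 + ... + c_3 e3 and solve for the c_i.
Row-reducing the augmented matrix [M | p] gives c = (-2, 4, -3).
Check: -2e1 + 4e2 - 3e3 = [17, -16, 4].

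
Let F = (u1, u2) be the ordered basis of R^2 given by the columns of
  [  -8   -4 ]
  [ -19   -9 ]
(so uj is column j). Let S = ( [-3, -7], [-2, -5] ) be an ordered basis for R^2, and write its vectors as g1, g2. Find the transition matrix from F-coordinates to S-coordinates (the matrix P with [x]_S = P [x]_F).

Let M have columns uj and N have columns gj. Then for every x, N [x]_S = x = M [x]_F, so P = N^(-1) M.
Since det N = 1, N^(-1) has integer entries; multiplying gives P = [[2, 2], [1, -1]].

[[2, 2], [1, -1]]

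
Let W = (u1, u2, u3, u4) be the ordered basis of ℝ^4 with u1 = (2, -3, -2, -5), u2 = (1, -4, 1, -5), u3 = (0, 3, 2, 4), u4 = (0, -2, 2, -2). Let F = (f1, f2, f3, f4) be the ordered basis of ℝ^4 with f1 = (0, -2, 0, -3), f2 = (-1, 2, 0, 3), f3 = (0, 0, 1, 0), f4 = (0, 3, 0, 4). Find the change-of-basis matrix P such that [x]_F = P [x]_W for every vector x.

[[1, -2, 0, -2], [-2, -1, 0, 0], [-2, 1, 2, 2], [1, -2, 1, -2]]

Column j of P is [uj]_F, since P maps W-coordinates to F-coordinates.
Expressing u1 in F: u1 = f1 - 2f2 - 2f3 + f4, so column 1 of P is (1, -2, -2, 1).
Doing the same for each uj gives P = [[1, -2, 0, -2], [-2, -1, 0, 0], [-2, 1, 2, 2], [1, -2, 1, -2]].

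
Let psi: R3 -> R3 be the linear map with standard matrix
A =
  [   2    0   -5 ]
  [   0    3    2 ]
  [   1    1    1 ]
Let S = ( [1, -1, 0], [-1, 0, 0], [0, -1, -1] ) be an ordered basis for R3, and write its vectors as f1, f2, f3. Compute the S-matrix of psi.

With P the matrix whose columns are f1, ..., f3, [psi]_S = P^(-1) A P.
Column by column: psi(f1) = A f1 = [2, -3, 0]; its S-coordinates [3, 1, 0] give column 1.
Continuing for each basis vector yields [psi]_S = [[3, -1, 3], [1, 1, -2], [0, 1, 2]].

[[3, -1, 3], [1, 1, -2], [0, 1, 2]]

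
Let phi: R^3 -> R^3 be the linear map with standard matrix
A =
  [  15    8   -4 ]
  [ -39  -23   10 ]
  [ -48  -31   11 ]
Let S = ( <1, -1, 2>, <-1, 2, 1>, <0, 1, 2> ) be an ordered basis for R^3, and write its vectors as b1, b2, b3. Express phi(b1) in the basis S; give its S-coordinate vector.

<0, 1, 2>

Compute phi(b1) = A b1 = <-1, 4, 5> in standard coordinates.
Then write this in S-coordinates: solve for y in y_1 b1 + ... + y_3 b3 = <-1, 4, 5>.
This gives y = <0, 1, 2>, which is column 1 of [phi]_S.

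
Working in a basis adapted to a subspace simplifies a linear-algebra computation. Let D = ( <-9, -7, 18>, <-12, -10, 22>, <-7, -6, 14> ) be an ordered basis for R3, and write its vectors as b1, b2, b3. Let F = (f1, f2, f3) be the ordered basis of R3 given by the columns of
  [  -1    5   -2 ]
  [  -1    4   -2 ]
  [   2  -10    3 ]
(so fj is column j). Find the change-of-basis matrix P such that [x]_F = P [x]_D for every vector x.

Take x = bj: its D-coordinates are the j-th standard unit vector, so P e_j — column j of P — equals [bj]_F.
b1 = -f1 - 2f2 + 0·f3, giving column 1 = <-1, -2, 0>; repeating for each j gives P = [[-1, -2, 2], [-2, -2, -1], [0, 2, 0]].

[[-1, -2, 2], [-2, -2, -1], [0, 2, 0]]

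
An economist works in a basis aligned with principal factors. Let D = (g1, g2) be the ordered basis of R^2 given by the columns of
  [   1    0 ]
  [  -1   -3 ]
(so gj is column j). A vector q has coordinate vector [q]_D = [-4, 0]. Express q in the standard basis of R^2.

By definition q = -4g1 + 0·g2.
Summing componentwise gives [-4, 4].

[-4, 4]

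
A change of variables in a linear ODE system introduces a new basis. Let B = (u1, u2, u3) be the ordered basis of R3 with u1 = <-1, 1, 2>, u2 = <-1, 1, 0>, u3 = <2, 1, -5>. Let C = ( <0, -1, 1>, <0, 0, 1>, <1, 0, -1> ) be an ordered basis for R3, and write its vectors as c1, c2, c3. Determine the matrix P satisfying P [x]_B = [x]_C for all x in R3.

[[-1, -1, -1], [2, 0, -2], [-1, -1, 2]]

Column j of P is [uj]_C, since P maps B-coordinates to C-coordinates.
Expressing u1 in C: u1 = -c1 + 2c2 - c3, so column 1 of P is <-1, 2, -1>.
Doing the same for each uj gives P = [[-1, -1, -1], [2, 0, -2], [-1, -1, 2]].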